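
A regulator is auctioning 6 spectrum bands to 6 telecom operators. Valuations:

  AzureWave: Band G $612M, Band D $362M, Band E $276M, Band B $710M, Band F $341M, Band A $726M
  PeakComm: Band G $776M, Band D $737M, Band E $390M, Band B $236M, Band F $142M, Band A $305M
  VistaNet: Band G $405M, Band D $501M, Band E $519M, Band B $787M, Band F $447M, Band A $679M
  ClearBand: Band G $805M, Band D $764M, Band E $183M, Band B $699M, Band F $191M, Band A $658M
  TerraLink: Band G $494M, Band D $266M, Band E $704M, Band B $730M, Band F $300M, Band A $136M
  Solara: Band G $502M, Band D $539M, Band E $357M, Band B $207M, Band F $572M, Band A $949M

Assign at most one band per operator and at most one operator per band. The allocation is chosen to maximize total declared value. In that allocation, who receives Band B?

Optimal: AzureWave→Band B ($710M), PeakComm→Band D ($737M), VistaNet→Band F ($447M), ClearBand→Band G ($805M), TerraLink→Band E ($704M), Solara→Band A ($949M) — total 710+737+447+805+704+949 = $4352M.
Column-greedy (each band in turn goes to its best remaining operator) gives $4331M, worse by 21.
AzureWave's own top band is Band A ($726M), but forcing AzureWave→Band A and reassigning the rest optimally gives only $4331M — worse by 21.

AzureWave receives Band B.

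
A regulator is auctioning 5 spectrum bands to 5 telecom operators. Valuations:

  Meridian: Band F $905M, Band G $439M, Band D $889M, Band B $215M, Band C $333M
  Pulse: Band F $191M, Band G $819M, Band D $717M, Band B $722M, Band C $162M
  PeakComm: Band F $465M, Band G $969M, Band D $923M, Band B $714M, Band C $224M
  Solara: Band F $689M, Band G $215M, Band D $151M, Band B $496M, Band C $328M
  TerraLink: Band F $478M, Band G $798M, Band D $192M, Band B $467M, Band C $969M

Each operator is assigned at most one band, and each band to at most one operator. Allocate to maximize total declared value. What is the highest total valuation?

Max total: $4238M

Optimal: Meridian→Band D ($889M), Pulse→Band B ($722M), PeakComm→Band G ($969M), Solara→Band F ($689M), TerraLink→Band C ($969M) — total 889+722+969+689+969 = $4238M.
Max-entry greedy (repeatedly take the single best remaining cell) gives $3716M, worse by 522.
Next-best assignment: Meridian→Band F, Pulse→Band G, PeakComm→Band D, Solara→Band B, TerraLink→Band C = $4112M.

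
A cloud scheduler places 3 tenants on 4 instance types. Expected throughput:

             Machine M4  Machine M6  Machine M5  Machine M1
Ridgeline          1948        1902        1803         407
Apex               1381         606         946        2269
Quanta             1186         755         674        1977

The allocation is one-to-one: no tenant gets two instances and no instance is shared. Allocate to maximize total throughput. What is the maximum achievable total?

Optimal: Ridgeline→Machine M6 (1902 ops/s), Apex→Machine M1 (2269 ops/s), Quanta→Machine M4 (1186 ops/s) — total 1902+2269+1186 = 5357 ops/s.
Max-entry greedy (repeatedly take the single best remaining cell) gives 4972 ops/s, worse by 385.
Next-best assignment: Ridgeline→Machine M6, Apex→Machine M4, Quanta→Machine M1 = 5260 ops/s.
No other one-to-one assignment exceeds 5357 ops/s.

Max total: 5357 ops/s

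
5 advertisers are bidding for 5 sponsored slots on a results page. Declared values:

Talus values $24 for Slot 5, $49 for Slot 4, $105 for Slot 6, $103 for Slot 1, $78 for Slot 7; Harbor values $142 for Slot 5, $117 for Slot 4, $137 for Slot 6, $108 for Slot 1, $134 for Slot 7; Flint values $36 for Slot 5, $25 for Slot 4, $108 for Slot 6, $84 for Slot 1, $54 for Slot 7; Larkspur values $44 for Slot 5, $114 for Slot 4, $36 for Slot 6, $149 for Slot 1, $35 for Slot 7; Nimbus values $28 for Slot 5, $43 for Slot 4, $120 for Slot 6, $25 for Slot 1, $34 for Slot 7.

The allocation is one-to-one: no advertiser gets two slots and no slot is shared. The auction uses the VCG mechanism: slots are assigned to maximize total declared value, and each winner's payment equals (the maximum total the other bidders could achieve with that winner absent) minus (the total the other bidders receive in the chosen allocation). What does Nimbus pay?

Nimbus pays $59.

Efficient allocation: Talus→Slot 7 ($78), Harbor→Slot 5 ($142), Flint→Slot 1 ($84), Larkspur→Slot 4 ($114), Nimbus→Slot 6 ($120); total welfare W = $538.
Nimbus receives Slot 6 at value $120, so the others get W − 120 = $418.
Without Nimbus: best allocation of the remaining 4 bidders over all 5 slots is Talus→Slot 7 ($78), Harbor→Slot 5 ($142), Flint→Slot 6 ($108), Larkspur→Slot 1 ($149), total $477.
VCG payment = (others' best without Nimbus) − (others' welfare with Nimbus) = 477 − 418 = $59.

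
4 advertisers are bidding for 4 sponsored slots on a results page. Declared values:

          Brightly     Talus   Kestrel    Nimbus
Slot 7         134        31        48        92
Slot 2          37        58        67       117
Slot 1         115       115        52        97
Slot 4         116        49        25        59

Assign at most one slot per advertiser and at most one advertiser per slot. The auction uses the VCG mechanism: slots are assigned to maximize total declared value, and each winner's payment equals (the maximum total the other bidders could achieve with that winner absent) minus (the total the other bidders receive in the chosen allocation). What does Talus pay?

Talus pays $22.

Efficient allocation: Brightly→Slot 4 ($116), Talus→Slot 1 ($115), Kestrel→Slot 7 ($48), Nimbus→Slot 2 ($117); total welfare W = $396.
Talus receives Slot 1 at value $115, so the others get W − 115 = $281.
Without Talus: best allocation of the remaining 3 bidders over all 4 slots is Brightly→Slot 7 ($134), Kestrel→Slot 1 ($52), Nimbus→Slot 2 ($117), total $303.
VCG payment = (others' best without Talus) − (others' welfare with Talus) = 303 − 281 = $22.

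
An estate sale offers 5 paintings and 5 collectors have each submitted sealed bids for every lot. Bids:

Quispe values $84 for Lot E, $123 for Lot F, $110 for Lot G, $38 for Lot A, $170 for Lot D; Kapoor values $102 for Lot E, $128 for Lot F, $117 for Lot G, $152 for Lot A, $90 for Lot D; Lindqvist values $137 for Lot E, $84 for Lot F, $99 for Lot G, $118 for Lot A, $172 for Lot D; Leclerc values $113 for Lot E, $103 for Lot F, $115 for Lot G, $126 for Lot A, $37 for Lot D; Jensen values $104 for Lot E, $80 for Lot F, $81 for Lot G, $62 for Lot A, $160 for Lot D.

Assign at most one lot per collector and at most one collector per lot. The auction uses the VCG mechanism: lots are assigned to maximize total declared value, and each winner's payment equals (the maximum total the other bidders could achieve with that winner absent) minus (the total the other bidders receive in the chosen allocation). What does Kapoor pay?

Efficient allocation: Quispe→Lot F ($123), Kapoor→Lot A ($152), Lindqvist→Lot E ($137), Leclerc→Lot G ($115), Jensen→Lot D ($160); total welfare W = $687.
Kapoor receives Lot A at value $152, so the others get W − 152 = $535.
Without Kapoor: best allocation of the remaining 4 bidders over all 5 lots is Quispe→Lot F ($123), Lindqvist→Lot E ($137), Leclerc→Lot A ($126), Jensen→Lot D ($160), total $546.
VCG payment = (others' best without Kapoor) − (others' welfare with Kapoor) = 546 − 535 = $11.

Kapoor pays $11.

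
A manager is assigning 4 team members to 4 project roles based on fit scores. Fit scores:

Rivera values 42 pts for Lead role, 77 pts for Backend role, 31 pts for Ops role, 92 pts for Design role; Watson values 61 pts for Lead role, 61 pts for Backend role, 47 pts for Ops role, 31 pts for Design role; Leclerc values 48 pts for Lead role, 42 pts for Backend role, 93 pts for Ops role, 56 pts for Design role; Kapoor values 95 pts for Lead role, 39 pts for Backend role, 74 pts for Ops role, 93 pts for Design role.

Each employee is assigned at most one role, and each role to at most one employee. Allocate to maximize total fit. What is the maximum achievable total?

Maximum total: 341 pts

Optimal: Rivera→Design role (92 pts), Watson→Backend role (61 pts), Leclerc→Ops role (93 pts), Kapoor→Lead role (95 pts) — total 92+61+93+95 = 341 pts.
Column-greedy (each role in turn goes to its best remaining employee) gives 296 pts, worse by 45.
Swapping Leclerc↔Rivera (Leclerc→Design role 56 pts, Rivera→Ops role 31 pts) loses 98.
Checked against all permutations: 341 pts is optimal.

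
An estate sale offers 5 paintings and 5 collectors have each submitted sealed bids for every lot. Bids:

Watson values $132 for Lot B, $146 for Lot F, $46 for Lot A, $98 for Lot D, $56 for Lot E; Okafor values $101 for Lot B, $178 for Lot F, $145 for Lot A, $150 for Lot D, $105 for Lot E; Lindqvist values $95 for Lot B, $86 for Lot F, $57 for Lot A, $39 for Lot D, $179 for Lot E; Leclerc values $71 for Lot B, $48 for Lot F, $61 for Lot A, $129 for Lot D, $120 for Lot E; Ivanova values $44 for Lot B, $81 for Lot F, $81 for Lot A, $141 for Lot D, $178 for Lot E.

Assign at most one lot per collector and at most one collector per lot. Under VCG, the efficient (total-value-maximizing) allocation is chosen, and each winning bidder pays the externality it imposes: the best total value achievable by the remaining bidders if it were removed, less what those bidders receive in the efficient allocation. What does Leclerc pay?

Efficient allocation: Watson→Lot B ($132), Okafor→Lot F ($178), Lindqvist→Lot E ($179), Leclerc→Lot D ($129), Ivanova→Lot A ($81); total welfare W = $699.
Leclerc receives Lot D at value $129, so the others get W − 129 = $570.
Without Leclerc: best allocation of the remaining 4 bidders over all 5 lots is Watson→Lot B ($132), Okafor→Lot F ($178), Lindqvist→Lot E ($179), Ivanova→Lot D ($141), total $630.
VCG payment = (others' best without Leclerc) − (others' welfare with Leclerc) = 630 − 570 = $60.

Leclerc pays $60.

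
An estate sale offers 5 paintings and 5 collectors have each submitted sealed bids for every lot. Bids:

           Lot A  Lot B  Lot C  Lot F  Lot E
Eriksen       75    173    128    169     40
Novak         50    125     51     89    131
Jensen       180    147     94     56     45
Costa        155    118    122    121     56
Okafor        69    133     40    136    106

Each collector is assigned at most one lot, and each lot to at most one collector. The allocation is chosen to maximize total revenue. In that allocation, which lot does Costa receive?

Costa receives Lot C.

Optimal: Eriksen→Lot B ($173), Novak→Lot E ($131), Jensen→Lot A ($180), Costa→Lot C ($122), Okafor→Lot F ($136) — total 173+131+180+122+136 = $742.
Next-best assignment: Eriksen→Lot F, Novak→Lot E, Jensen→Lot A, Costa→Lot C, Okafor→Lot B = $735.
Every other assignment is strictly worse.
Costa's own top lot is Lot A ($155), but forcing Costa→Lot A and reassigning the rest optimally gives only $697 — worse by 45.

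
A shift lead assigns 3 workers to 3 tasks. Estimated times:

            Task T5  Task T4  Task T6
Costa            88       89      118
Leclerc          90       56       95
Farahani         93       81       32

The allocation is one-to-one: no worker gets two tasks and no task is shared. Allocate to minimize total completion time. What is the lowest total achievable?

Minimum total: 176 min

This is the linear assignment problem.
Optimal: Costa→Task T5 (88 min), Leclerc→Task T4 (56 min), Farahani→Task T6 (32 min) — total 88+56+32 = 176 min.
No other one-to-one assignment undercuts 176 min.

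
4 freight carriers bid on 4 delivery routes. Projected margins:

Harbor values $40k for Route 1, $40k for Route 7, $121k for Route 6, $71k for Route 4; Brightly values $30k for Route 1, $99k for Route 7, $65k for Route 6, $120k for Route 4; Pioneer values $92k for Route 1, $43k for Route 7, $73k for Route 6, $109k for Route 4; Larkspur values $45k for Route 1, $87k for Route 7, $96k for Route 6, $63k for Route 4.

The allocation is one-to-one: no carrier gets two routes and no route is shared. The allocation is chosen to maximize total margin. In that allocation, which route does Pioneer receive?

Optimal: Harbor→Route 6 ($121k), Brightly→Route 4 ($120k), Pioneer→Route 1 ($92k), Larkspur→Route 7 ($87k) — total 121+120+92+87 = $420k.
Column-greedy (each route in turn goes to its best remaining carrier) gives $375k, worse by 45.
Swapping Harbor↔Brightly (Harbor→Route 4 $71k, Brightly→Route 6 $65k) loses 105.
Every other assignment is strictly worse.
Pioneer's own top route is Route 4 ($109k), but forcing Pioneer→Route 4 and reassigning the rest optimally gives only $374k — worse by 46.

Pioneer receives Route 1.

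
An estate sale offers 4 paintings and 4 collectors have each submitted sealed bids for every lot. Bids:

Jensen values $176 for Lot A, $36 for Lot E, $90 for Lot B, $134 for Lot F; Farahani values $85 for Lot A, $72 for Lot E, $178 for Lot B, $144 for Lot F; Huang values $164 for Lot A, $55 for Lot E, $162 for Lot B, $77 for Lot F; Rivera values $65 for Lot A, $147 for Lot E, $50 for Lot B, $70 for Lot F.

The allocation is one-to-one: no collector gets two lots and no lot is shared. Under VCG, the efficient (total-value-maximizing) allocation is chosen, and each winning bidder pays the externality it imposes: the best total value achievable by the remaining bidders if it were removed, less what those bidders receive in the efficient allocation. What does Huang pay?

Efficient allocation: Jensen→Lot A ($176), Farahani→Lot F ($144), Huang→Lot B ($162), Rivera→Lot E ($147); total welfare W = $629.
Huang receives Lot B at value $162, so the others get W − 162 = $467.
Without Huang: best allocation of the remaining 3 bidders over all 4 lots is Jensen→Lot A ($176), Farahani→Lot B ($178), Rivera→Lot E ($147), total $501.
VCG payment = (others' best without Huang) − (others' welfare with Huang) = 501 − 467 = $34.

Huang pays $34.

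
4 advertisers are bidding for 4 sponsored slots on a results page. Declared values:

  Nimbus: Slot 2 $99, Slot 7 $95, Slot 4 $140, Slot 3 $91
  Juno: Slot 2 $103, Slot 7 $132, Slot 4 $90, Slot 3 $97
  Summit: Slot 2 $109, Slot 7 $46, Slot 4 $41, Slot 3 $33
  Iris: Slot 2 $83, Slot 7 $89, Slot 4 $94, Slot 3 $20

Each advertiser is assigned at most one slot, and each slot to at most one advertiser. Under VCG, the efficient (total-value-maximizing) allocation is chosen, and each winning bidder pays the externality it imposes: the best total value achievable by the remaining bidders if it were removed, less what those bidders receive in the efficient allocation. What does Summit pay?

Efficient allocation: Nimbus→Slot 4 ($140), Juno→Slot 3 ($97), Summit→Slot 2 ($109), Iris→Slot 7 ($89); total welfare W = $435.
Summit receives Slot 2 at value $109, so the others get W − 109 = $326.
Without Summit: best allocation of the remaining 3 bidders over all 4 slots is Nimbus→Slot 4 ($140), Juno→Slot 7 ($132), Iris→Slot 2 ($83), total $355.
VCG payment = (others' best without Summit) − (others' welfare with Summit) = 355 − 326 = $29.

Summit pays $29.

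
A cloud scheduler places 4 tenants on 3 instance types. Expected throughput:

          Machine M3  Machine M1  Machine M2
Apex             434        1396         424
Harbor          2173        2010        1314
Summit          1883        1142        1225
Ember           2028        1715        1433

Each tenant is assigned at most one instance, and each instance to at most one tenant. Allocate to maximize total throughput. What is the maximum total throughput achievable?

Maximum total: 5326 ops/s

Optimal: Summit→Machine M3 (1883 ops/s), Harbor→Machine M1 (2010 ops/s), Ember→Machine M2 (1433 ops/s) — total 1883+2010+1433 = 5326 ops/s.
Max-entry greedy (repeatedly take the single best remaining cell) gives 5113 ops/s, worse by 213.
Next-best assignment: Ember→Machine M3, Harbor→Machine M1, Summit→Machine M2 = 5263 ops/s.
No other one-to-one assignment exceeds 5326 ops/s.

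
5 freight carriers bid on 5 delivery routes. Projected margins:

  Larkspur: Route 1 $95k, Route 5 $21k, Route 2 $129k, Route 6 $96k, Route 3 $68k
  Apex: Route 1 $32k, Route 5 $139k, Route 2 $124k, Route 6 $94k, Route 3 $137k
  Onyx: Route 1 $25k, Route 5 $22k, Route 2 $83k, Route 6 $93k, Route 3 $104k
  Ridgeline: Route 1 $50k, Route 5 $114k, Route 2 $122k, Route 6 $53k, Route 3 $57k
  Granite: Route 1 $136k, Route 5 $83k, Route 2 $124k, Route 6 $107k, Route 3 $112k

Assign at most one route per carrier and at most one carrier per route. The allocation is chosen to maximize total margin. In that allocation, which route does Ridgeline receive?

Ridgeline receives Route 5.

This is a one-to-one assignment (maximum-weight bipartite matching).
Optimal: Larkspur→Route 2 ($129k), Apex→Route 3 ($137k), Onyx→Route 6 ($93k), Ridgeline→Route 5 ($114k), Granite→Route 1 ($136k) — total 129+137+93+114+136 = $609k.
Max-entry greedy (repeatedly take the single best remaining cell) gives $561k, worse by 48.
Next-best assignment: Larkspur→Route 6, Apex→Route 5, Onyx→Route 3, Ridgeline→Route 2, Granite→Route 1 = $597k.
Checked against all permutations: $609k is optimal.
Ridgeline's own top route is Route 2 ($122k), but forcing Ridgeline→Route 2 and reassigning the rest optimally gives only $597k — worse by 12.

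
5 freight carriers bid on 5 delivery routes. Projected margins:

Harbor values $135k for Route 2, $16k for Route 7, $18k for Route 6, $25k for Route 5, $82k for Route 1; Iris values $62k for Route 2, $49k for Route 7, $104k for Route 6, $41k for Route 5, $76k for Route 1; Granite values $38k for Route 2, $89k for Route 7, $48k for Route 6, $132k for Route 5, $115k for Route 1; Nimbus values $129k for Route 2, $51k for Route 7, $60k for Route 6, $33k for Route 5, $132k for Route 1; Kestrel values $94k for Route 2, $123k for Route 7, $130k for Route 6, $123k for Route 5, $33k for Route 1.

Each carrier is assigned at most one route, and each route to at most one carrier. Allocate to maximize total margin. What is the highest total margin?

Maximum total: $626k

Optimal: Harbor→Route 2 ($135k), Iris→Route 6 ($104k), Granite→Route 5 ($132k), Nimbus→Route 1 ($132k), Kestrel→Route 7 ($123k) — total 135+104+132+132+123 = $626k.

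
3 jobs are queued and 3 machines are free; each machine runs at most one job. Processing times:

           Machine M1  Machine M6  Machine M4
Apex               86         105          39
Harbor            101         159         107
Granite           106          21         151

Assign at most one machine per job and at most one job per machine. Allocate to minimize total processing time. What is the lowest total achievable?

Minimum total: 161 min

Treat this as an assignment problem: match each job to one machine.
Optimal: Apex→Machine M4 (39 min), Harbor→Machine M1 (101 min), Granite→Machine M6 (21 min) — total 39+101+21 = 161 min.
Column-greedy (each machine in turn goes to its cheapest remaining job) gives 214 min, worse by 53.
Next-best assignment: Apex→Machine M1, Harbor→Machine M4, Granite→Machine M6 = 214 min.
Checked against all permutations: 161 min is optimal.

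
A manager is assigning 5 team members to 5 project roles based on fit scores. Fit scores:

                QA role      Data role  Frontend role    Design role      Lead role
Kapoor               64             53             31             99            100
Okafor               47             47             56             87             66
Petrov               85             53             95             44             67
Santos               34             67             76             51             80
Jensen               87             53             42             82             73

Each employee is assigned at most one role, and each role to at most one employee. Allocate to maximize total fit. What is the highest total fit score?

Max total: 436 pts

Optimal: Kapoor→Lead role (100 pts), Okafor→Design role (87 pts), Petrov→Frontend role (95 pts), Santos→Data role (67 pts), Jensen→QA role (87 pts) — total 100+87+95+67+87 = 436 pts.
Column-greedy (each role in turn goes to its best remaining employee) gives 414 pts, worse by 22.
Next-best assignment: Kapoor→Design role, Okafor→Lead role, Petrov→Frontend role, Santos→Data role, Jensen→QA role = 414 pts.
Swapping Santos↔Okafor (Santos→Design role 51 pts, Okafor→Data role 47 pts) loses 56.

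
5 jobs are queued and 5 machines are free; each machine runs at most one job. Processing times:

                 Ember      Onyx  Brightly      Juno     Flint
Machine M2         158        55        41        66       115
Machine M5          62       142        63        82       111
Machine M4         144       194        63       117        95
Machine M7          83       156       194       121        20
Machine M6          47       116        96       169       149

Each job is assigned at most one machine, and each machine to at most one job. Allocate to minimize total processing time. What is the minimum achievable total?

Treat this as an assignment problem: match each job to one machine.
Optimal: Ember→Machine M6 (47 min), Onyx→Machine M2 (55 min), Brightly→Machine M4 (63 min), Juno→Machine M5 (82 min), Flint→Machine M7 (20 min) — total 47+55+63+82+20 = 267 min.
Row-greedy (each job in turn takes its cheapest remaining machine) gives 302 min, worse by 35.
Swapping Onyx↔Brightly (Onyx→Machine M4 194 min, Brightly→Machine M2 41 min) adds 117.
Checked against all permutations: 267 min is optimal.

Minimum total: 267 min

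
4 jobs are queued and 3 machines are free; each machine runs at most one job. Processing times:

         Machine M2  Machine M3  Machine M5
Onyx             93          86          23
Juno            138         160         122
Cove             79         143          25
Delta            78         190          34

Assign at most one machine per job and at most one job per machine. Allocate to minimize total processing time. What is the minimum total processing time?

Minimum total: 189 min

Optimal: Delta→Machine M2 (78 min), Onyx→Machine M3 (86 min), Cove→Machine M5 (25 min) — total 78+86+25 = 189 min.
Row-greedy (each job in turn takes its cheapest remaining machine) gives 304 min, worse by 115.
Swapping Delta↔Onyx (Delta→Machine M3 190 min, Onyx→Machine M2 93 min) adds 119.
Every other assignment is strictly worse.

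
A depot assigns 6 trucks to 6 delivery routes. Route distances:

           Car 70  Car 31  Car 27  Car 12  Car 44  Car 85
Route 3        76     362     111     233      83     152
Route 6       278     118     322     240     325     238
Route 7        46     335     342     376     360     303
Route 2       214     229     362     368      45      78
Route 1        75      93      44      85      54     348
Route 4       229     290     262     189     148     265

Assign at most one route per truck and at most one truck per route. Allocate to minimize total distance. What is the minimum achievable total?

Optimal: Car 70→Route 7 (46 km), Car 31→Route 6 (118 km), Car 27→Route 1 (44 km), Car 12→Route 4 (189 km), Car 44→Route 3 (83 km), Car 85→Route 2 (78 km) — total 46+118+44+189+83+78 = 558 km.
Next-best assignment: Car 70→Route 7, Car 31→Route 6, Car 27→Route 3, Car 12→Route 1, Car 44→Route 4, Car 85→Route 2 = 586 km.
Checked against all permutations: 558 km is optimal.

Minimum total: 558 km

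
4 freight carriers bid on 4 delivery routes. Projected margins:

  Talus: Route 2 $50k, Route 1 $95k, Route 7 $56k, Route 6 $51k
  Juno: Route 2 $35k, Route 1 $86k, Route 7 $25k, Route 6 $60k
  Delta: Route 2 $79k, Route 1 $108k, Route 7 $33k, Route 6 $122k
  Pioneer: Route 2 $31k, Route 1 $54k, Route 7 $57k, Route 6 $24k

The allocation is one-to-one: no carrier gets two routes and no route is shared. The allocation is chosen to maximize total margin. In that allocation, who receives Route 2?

Optimal: Talus→Route 2 ($50k), Juno→Route 1 ($86k), Delta→Route 6 ($122k), Pioneer→Route 7 ($57k) — total 50+86+122+57 = $315k.
Max-entry greedy (repeatedly take the single best remaining cell) gives $309k, worse by 6.
Next-best assignment: Talus→Route 1, Juno→Route 2, Delta→Route 6, Pioneer→Route 7 = $309k.
Talus's own top route is Route 1 ($95k), but forcing Talus→Route 1 and reassigning the rest optimally gives only $309k — worse by 6.

Talus receives Route 2.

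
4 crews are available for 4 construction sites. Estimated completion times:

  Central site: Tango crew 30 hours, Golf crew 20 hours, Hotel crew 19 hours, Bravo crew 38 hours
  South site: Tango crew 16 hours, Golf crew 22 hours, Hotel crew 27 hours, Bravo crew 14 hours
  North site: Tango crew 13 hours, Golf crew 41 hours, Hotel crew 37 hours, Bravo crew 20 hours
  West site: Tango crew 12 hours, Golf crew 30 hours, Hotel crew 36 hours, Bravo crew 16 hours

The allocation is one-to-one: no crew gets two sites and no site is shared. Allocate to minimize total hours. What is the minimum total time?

Min total: 70 hours

Optimal: Tango crew→North site (13 hours), Golf crew→South site (22 hours), Hotel crew→Central site (19 hours), Bravo crew→West site (16 hours) — total 13+22+19+16 = 70 hours.
Row-greedy (each crew in turn takes its cheapest remaining site) gives 79 hours, worse by 9.
Checked against all permutations: 70 hours is optimal.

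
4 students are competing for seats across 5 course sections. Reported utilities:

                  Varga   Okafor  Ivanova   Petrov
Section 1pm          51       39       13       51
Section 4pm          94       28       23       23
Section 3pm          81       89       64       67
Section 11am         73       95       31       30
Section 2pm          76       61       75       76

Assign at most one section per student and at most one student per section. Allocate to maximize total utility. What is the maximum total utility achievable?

Optimal: Varga→Section 4pm (94 points), Okafor→Section 11am (95 points), Ivanova→Section 2pm (75 points), Petrov→Section 3pm (67 points) — total 94+95+75+67 = 331 points.
Column-greedy (each section in turn goes to its best remaining student) gives 177 points, worse by 154.
Swapping Ivanova↔Petrov (Ivanova→Section 3pm 64 points, Petrov→Section 2pm 76 points) loses 2.

Maximum total: 331 points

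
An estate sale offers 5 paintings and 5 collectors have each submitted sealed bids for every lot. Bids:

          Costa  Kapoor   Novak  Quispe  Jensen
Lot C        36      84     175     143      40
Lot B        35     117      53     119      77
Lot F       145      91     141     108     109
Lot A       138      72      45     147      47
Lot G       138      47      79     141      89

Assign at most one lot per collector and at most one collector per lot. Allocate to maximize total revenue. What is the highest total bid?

Max total: $686

This is the linear assignment problem.
Optimal: Costa→Lot G ($138), Kapoor→Lot B ($117), Novak→Lot C ($175), Quispe→Lot A ($147), Jensen→Lot F ($109) — total 138+117+175+147+109 = $686.
Max-entry greedy (repeatedly take the single best remaining cell) gives $673, worse by 13.
No other one-to-one assignment exceeds $686.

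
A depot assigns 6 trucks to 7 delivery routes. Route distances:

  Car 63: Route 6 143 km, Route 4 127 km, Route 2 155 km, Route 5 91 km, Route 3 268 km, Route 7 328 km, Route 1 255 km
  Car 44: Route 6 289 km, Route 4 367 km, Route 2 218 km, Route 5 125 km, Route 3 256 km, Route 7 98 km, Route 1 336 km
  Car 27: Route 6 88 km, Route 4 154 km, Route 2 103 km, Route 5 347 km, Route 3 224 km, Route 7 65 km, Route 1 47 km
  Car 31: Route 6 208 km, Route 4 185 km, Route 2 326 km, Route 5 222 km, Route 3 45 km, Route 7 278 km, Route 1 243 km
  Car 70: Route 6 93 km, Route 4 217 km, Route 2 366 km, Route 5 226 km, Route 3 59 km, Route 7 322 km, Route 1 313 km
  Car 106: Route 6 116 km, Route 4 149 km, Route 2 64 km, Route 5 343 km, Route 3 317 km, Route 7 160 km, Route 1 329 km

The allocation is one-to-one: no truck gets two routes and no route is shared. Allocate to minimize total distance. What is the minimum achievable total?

Min total: 438 km

This is a one-to-one assignment (minimum-cost bipartite matching).
Optimal: Car 63→Route 5 (91 km), Car 44→Route 7 (98 km), Car 27→Route 1 (47 km), Car 31→Route 3 (45 km), Car 70→Route 6 (93 km), Car 106→Route 2 (64 km) — total 91+98+47+45+93+64 = 438 km.
Column-greedy (each route in turn goes to its cheapest remaining truck) gives 771 km, worse by 333.
Next-best assignment: Car 63→Route 4, Car 44→Route 7, Car 27→Route 1, Car 31→Route 3, Car 70→Route 6, Car 106→Route 2 = 474 km.
Swapping Car 31↔Car 63 (Car 31→Route 5 222 km, Car 63→Route 3 268 km) adds 354.
Every other assignment is strictly worse.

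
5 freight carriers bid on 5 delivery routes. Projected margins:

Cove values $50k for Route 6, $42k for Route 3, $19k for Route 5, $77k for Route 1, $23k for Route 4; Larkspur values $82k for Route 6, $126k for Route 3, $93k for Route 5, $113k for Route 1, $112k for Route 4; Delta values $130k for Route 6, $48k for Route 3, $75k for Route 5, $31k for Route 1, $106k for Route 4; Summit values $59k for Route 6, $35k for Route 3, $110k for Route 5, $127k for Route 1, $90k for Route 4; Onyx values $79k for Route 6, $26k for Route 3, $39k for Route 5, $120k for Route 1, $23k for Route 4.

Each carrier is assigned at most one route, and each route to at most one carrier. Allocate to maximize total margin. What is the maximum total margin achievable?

Max total: $514k

This is the linear assignment problem.
Optimal: Cove→Route 3 ($42k), Larkspur→Route 4 ($112k), Delta→Route 6 ($130k), Summit→Route 5 ($110k), Onyx→Route 1 ($120k) — total 42+112+130+110+120 = $514k.
Row-greedy (each carrier in turn takes its best remaining route) gives $466k, worse by 48.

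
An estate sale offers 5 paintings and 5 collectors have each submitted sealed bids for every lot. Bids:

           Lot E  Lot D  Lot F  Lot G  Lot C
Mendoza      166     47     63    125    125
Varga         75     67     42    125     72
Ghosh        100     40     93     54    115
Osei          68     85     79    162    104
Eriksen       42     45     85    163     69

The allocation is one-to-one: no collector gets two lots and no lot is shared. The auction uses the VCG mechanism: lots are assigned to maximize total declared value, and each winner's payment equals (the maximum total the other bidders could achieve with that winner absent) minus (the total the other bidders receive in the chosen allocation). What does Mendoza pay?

Efficient allocation: Mendoza→Lot E ($166), Varga→Lot D ($67), Ghosh→Lot C ($115), Osei→Lot G ($162), Eriksen→Lot F ($85); total welfare W = $595.
Mendoza receives Lot E at value $166, so the others get W − 166 = $429.
Without Mendoza: best allocation of the remaining 4 bidders over all 5 lots is Varga→Lot E ($75), Ghosh→Lot C ($115), Osei→Lot D ($85), Eriksen→Lot G ($163), total $438.
VCG payment = (others' best without Mendoza) − (others' welfare with Mendoza) = 438 − 429 = $9.

Mendoza pays $9.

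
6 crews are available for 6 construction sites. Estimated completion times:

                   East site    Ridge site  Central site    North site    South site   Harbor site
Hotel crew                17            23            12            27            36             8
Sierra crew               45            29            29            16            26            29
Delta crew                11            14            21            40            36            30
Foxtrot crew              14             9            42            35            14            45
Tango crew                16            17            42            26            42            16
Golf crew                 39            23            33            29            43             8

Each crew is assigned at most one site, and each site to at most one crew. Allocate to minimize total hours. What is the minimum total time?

Min total: 78 hours

This is a one-to-one assignment (minimum-cost bipartite matching).
Optimal: Hotel crew→Central site (12 hours), Sierra crew→North site (16 hours), Delta crew→East site (11 hours), Foxtrot crew→South site (14 hours), Tango crew→Ridge site (17 hours), Golf crew→Harbor site (8 hours) — total 12+16+11+14+17+8 = 78 hours.
Next-best assignment: Hotel crew→Central site, Sierra crew→North site, Delta crew→Ridge site, Foxtrot crew→South site, Tango crew→East site, Golf crew→Harbor site = 80 hours.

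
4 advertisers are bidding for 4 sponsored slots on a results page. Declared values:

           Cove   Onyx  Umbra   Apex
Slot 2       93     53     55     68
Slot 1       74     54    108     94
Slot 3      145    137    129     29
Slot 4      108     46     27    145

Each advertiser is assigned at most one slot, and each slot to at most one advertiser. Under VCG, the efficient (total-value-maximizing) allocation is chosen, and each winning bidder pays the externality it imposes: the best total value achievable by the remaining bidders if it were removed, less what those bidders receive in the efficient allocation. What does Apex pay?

Efficient allocation: Cove→Slot 2 ($93), Onyx→Slot 3 ($137), Umbra→Slot 1 ($108), Apex→Slot 4 ($145); total welfare W = $483.
Apex receives Slot 4 at value $145, so the others get W − 145 = $338.
Without Apex: best allocation of the remaining 3 bidders over all 4 slots is Cove→Slot 4 ($108), Onyx→Slot 3 ($137), Umbra→Slot 1 ($108), total $353.
VCG payment = (others' best without Apex) − (others' welfare with Apex) = 353 − 338 = $15.

Apex pays $15.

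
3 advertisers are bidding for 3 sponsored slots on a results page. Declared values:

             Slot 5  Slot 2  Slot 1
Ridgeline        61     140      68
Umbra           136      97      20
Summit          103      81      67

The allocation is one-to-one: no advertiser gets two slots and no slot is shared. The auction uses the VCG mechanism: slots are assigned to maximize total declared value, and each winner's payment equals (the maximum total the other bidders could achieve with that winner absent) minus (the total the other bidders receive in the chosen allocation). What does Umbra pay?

Efficient allocation: Ridgeline→Slot 2 ($140), Umbra→Slot 5 ($136), Summit→Slot 1 ($67); total welfare W = $343.
Umbra receives Slot 5 at value $136, so the others get W − 136 = $207.
Without Umbra: best allocation of the remaining 2 bidders over all 3 slots is Ridgeline→Slot 2 ($140), Summit→Slot 5 ($103), total $243.
VCG payment = (others' best without Umbra) − (others' welfare with Umbra) = 243 − 207 = $36.

Umbra pays $36.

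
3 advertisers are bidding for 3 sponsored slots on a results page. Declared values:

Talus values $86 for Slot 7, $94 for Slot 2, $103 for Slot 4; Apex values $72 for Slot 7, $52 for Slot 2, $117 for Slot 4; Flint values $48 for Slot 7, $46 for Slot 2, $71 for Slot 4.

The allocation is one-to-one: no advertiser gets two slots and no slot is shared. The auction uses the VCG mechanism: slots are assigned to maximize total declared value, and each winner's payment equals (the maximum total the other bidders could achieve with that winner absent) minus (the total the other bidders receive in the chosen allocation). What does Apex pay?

Efficient allocation: Talus→Slot 2 ($94), Apex→Slot 4 ($117), Flint→Slot 7 ($48); total welfare W = $259.
Apex receives Slot 4 at value $117, so the others get W − 117 = $142.
Without Apex: best allocation of the remaining 2 bidders over all 3 slots is Talus→Slot 2 ($94), Flint→Slot 4 ($71), total $165.
VCG payment = (others' best without Apex) − (others' welfare with Apex) = 165 − 142 = $23.

Apex pays $23.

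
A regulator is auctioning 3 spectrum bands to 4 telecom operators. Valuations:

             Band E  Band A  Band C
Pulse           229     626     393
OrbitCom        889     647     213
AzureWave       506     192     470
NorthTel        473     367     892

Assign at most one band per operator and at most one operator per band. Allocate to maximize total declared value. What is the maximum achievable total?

Optimal: OrbitCom→Band E ($889M), Pulse→Band A ($626M), NorthTel→Band C ($892M) — total 889+626+892 = $2407M.
Swapping OrbitCom↔Pulse (OrbitCom→Band A $647M, Pulse→Band E $229M) loses 639.

Maximum total: $2407M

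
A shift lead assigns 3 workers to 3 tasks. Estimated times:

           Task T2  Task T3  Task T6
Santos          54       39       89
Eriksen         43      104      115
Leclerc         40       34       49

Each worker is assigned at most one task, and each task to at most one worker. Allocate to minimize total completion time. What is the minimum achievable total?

Optimal: Santos→Task T3 (39 min), Eriksen→Task T2 (43 min), Leclerc→Task T6 (49 min) — total 39+43+49 = 131 min.
Min-entry greedy (repeatedly take the single cheapest remaining cell) gives 166 min, worse by 35.
Next-best assignment: Santos→Task T6, Eriksen→Task T2, Leclerc→Task T3 = 166 min.
Every other assignment is strictly worse.

Minimum total: 131 min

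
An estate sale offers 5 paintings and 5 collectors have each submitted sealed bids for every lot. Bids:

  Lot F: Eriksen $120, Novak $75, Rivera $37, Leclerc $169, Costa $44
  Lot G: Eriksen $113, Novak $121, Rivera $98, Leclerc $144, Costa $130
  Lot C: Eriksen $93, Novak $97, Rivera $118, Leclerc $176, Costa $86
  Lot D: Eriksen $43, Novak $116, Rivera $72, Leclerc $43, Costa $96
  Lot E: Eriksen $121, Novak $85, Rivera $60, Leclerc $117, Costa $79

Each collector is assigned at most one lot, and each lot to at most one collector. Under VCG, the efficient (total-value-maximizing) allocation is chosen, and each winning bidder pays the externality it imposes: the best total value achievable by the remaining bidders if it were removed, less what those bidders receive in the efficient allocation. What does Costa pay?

Costa pays $5.

Efficient allocation: Eriksen→Lot E ($121), Novak→Lot D ($116), Rivera→Lot C ($118), Leclerc→Lot F ($169), Costa→Lot G ($130); total welfare W = $654.
Costa receives Lot G at value $130, so the others get W − 130 = $524.
Without Costa: best allocation of the remaining 4 bidders over all 5 lots is Eriksen→Lot E ($121), Novak→Lot G ($121), Rivera→Lot C ($118), Leclerc→Lot F ($169), total $529.
VCG payment = (others' best without Costa) − (others' welfare with Costa) = 529 − 524 = $5.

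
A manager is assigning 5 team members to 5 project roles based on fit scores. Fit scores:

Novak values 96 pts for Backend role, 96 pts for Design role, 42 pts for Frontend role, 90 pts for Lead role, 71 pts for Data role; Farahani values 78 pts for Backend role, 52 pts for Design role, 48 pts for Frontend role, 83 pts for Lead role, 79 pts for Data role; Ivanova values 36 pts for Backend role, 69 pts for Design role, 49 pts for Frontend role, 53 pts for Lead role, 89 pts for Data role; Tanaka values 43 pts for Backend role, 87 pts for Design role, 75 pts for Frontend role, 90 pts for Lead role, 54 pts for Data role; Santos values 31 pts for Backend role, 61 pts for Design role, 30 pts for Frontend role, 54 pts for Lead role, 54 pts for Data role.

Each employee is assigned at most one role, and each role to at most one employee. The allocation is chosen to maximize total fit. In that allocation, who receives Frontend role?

Tanaka receives Frontend role.

This is a one-to-one assignment (maximum-weight bipartite matching).
Optimal: Novak→Backend role (96 pts), Farahani→Lead role (83 pts), Ivanova→Data role (89 pts), Tanaka→Frontend role (75 pts), Santos→Design role (61 pts) — total 96+83+89+75+61 = 404 pts.
Max-entry greedy (repeatedly take the single best remaining cell) gives 384 pts, worse by 20.
Swapping Novak↔Santos (Novak→Design role 96 pts, Santos→Backend role 31 pts) loses 30.
Tanaka's own top role is Lead role (90 pts), but forcing Tanaka→Lead role and reassigning the rest optimally gives only 384 pts — worse by 20.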